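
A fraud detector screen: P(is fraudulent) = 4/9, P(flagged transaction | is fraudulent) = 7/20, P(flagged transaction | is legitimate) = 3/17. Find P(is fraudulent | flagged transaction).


P(A) = P(A|B)P(B) + P(A|B')P(B') = 7/20*4/9 + 3/17*5/9 = 194/765
P(B|A) = P(A|B)P(B)/P(A) = (7/45)/(194/765) = 119/194

119/194


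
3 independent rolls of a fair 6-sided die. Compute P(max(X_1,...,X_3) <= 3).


P(max <= 3) = P(all X_i <= 3) = (P(X_1 <= 3))^3
= (3/6)^3 = (1/2)^3 = 1/8

1/8


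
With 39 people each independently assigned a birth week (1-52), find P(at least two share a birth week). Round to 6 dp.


P(all different) = prod((52-i)/52 for i=0..38) = 0.000000
P(at least one match) = 1 - 0.000000 = 1.000000

1.000000


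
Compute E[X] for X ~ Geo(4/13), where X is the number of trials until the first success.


For geometric (trials until first success), E[X] = 1/p = 1/(4/13) = 13/4

13/4


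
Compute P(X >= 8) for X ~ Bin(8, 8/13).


P(X>=8) = P(X=8)
= 16777216/815730721
= 16777216/815730721

16777216/815730721


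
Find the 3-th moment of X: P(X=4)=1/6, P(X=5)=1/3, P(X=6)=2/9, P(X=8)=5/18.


E[X^3] = sum(x^3 * P(x))
= 64*1/6 + 125*1/3 + 216*2/9 + 512*5/18
= 2183/9

2183/9


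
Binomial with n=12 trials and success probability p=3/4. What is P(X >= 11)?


P(X>=11) = P(X=11) + P(X=12)
= 531441/4194304 + 531441/16777216
= 2657205/16777216

2657205/16777216


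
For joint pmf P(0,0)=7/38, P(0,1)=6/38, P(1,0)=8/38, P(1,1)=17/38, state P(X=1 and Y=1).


Read from table: P(X=1, Y=1) = 17/38

17/38


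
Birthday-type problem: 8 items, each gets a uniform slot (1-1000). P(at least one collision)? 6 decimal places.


P(all different) = prod((1000-i)/1000 for i=0..7) = 0.972320
P(at least one match) = 1 - 0.972320 = 0.027680

0.027680


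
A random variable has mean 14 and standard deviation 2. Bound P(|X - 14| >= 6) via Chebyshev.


k = 6/2 = 3
Chebyshev: P(|X-mu| >= k*sigma) <= 1/k^2 = 1/3^2 = 1/9

1/9


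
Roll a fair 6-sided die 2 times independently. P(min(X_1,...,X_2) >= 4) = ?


P(min >= 4) = P(all X_i >= 4) = (P(X_1 >= 4))^2
= (3/6)^2 = (1/2)^2 = 1/4

1/4


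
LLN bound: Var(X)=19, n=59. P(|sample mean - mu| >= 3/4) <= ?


Var(Xbar) = Var(X)/n = 19/59
Chebyshev: P(|Xbar-mu| >= 3/4) <= Var(Xbar)/(3/4)^2 = (19/59)/(9/16) = 304/531

304/531


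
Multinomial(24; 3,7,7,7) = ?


24! = 620448401733239439360000
Denominator: 3!=6 * 7!=5040 * 7!=5040 * 7!=5040
Coefficient = 620448401733239439360000 / 768144384000 = 807723671040

807723671040


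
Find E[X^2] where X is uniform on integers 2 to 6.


E[X^2] = (1/5) * sum(x^2 for x=2..6)
= 90/5 = 18

18


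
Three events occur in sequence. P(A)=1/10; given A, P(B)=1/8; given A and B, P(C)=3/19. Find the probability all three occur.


P(A∩B∩C) = P(A) * P(B|A) * P(C|A∩B)
= 1/10 * 1/8 * 3/19
= 1/80 * 3/19 = 3/1520

3/1520


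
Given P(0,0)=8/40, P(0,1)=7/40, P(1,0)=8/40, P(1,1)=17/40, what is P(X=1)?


P(X=1) = P(1,0)+P(1,1) = 8/40 + 17/40 = 25/40 = 5/8

5/8


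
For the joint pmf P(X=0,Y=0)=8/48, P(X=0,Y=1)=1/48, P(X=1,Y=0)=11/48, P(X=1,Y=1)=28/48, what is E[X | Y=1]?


P(Y=1) = 29/48
E[X|Y=1] = (0*1 + 1*28)/29 = 28/29

28/29


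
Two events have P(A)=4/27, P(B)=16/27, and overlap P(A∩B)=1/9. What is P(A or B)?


P(A∪B) = P(A) + P(B) - P(A∩B)
= 4/27 + 16/27 - 1/9 = 17/27

17/27


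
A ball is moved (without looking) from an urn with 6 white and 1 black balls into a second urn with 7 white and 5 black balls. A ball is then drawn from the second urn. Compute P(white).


P(transfer white) = 6/7; P(transfer black) = 1/7
If white transferred: Urn II has 8 white of 13, so P(white|white moved) = 8/13
If black transferred: Urn II has 7 white of 13, so P(white|black moved) = 7/13
By total probability: P(white) = 6/7*8/13 + 1/7*7/13 = 55/91

55/91


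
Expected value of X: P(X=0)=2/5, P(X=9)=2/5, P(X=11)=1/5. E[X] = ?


E[X] = sum(x * P(x))
= 0*2/5 + 9*2/5 + 11*1/5
= 29/5

29/5


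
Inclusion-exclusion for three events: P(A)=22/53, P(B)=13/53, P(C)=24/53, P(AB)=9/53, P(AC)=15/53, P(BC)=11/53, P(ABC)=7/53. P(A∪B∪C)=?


P(A∪B∪C) = P(A)+P(B)+P(C) - P(AB)-P(AC)-P(BC) + P(ABC)
= 22/53+13/53+24/53 - 9/53-15/53-11/53 + 7/53
= 31/53

31/53


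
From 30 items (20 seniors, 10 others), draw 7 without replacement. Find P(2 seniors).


P(X=2) = C(20,2)*C(10,5) / C(30,7)
= 190*252 / 2035800
= 47880/2035800 = 133/5655

133/5655


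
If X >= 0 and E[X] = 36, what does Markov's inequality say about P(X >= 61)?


Markov: P(X >= a) <= E[X]/a
P(X >= 61) <= 36/61

36/61


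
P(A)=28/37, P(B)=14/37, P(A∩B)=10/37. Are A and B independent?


P(A)*P(B) = 28/37*14/37 = 392/1369
P(A∩B) = 10/37 != 392/1369, so not independent

No, A and B are not independent


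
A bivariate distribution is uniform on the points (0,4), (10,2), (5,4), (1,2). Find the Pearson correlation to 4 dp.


Cov(X,Y) = -1.5000, Var(X) = 15.5000, Var(Y) = 1.0000
rho = Cov/(sqrt(VarX)*sqrt(VarY)) = -0.3810

-0.3810


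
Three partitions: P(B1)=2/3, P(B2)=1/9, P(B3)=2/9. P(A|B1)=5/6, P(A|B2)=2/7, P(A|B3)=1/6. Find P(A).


P(A) = P(A|B1)P(B1) + P(A|B2)P(B2) + P(A|B3)P(B3)
= 5/6*2/3 + 2/7*1/9 + 1/6*2/9
= 5/9 + 2/63 + 1/27 = 118/189

118/189


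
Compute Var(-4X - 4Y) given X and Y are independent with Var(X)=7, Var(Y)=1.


Independence => Cov(X,Y)=0
Var(-4X - 4Y) = (-4)^2*Var(X) + (-4)^2*Var(Y)
= 16*7 + 16*1 = 128

128


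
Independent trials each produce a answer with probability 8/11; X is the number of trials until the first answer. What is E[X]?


For geometric (trials until first success), E[X] = 1/p = 1/(8/11) = 11/8

11/8


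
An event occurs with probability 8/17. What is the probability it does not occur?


P(A') = 1 - P(A) = 1 - 8/17 = 9/17

9/17


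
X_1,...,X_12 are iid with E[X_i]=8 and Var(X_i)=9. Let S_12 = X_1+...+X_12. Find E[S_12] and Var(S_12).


E[S_n] = n*mu = 12*8 = 96
Var(S_n) = n*sigma^2 = 12*9 = 108

E[S_12]=96, Var(S_12)=108


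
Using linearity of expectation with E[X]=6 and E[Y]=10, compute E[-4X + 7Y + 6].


E[-4X + 7Y + 6] = -4*E[X] + 7*E[Y] + 6
= (-4)*(6) + (7)*(10) + (6)
= -24 + 70 + 6 = 52

52


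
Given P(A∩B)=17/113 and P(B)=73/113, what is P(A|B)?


P(A|B) = P(A∩B)/P(B) = (17/113)/(73/113) = 17/73

17/73


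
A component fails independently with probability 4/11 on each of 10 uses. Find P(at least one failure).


P(at least one) = 1 - P(none)
P(none) = (1 - 4/11)^10 = (7/11)^10 = 282475249/25937424601
P(at least one) = 1 - 282475249/25937424601 = 25654949352/25937424601

25654949352/25937424601


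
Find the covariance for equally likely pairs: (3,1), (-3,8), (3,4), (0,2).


E[X]=3/4, E[Y]=15/4, E[XY]=-9/4
Cov(X,Y) = E[XY] - E[X]E[Y] = -9/4 - 3/4*15/4 = -81/16

-81/16


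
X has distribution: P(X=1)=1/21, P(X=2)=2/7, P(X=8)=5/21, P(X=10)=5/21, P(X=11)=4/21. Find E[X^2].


E[X^2] = sum(g(x)*P(x))
= 1*1/21 + 4*2/7 + 64*5/21 + 100*5/21 + 121*4/21
= 443/7

443/7


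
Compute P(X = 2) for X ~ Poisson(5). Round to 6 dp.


P(X=2) = e^(-5) * 5^2 / 2!
≈ 0.006737946999 * 25 / 2
≈ 0.084224

0.084224


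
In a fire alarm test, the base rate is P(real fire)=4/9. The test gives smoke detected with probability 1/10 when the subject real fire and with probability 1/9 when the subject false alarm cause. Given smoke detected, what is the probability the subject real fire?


P(A) = P(A|B)P(B) + P(A|B')P(B') = 1/10*4/9 + 1/9*5/9 = 43/405
P(B|A) = P(A|B)P(B)/P(A) = (2/45)/(43/405) = 18/43

18/43


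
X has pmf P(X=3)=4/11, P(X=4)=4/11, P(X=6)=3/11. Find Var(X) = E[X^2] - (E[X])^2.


E[X] = 46/11, E[X^2] = 208/11
Var(X) = E[X^2] - (E[X])^2 = 208/11 - (46/11)^2 = 172/121

172/121


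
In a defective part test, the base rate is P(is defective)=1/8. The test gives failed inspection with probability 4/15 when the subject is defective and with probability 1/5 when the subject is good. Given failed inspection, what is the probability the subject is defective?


P(A) = P(A|B)P(B) + P(A|B')P(B') = 4/15*1/8 + 1/5*7/8 = 5/24
P(B|A) = P(A|B)P(B)/P(A) = (1/30)/(5/24) = 4/25

4/25


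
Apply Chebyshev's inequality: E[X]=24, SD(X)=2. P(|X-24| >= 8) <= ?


k = 8/2 = 4
Chebyshev: P(|X-mu| >= k*sigma) <= 1/k^2 = 1/4^2 = 1/16

1/16


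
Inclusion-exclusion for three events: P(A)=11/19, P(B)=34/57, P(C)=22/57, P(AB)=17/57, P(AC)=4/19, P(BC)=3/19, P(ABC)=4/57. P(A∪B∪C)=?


P(A∪B∪C) = P(A)+P(B)+P(C) - P(AB)-P(AC)-P(BC) + P(ABC)
= 11/19+34/57+22/57 - 17/57-4/19-3/19 + 4/57
= 55/57

55/57


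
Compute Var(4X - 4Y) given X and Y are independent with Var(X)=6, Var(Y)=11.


Independence => Cov(X,Y)=0
Var(4X - 4Y) = 4^2*Var(X) + (-4)^2*Var(Y)
= 16*6 + 16*11 = 272

272


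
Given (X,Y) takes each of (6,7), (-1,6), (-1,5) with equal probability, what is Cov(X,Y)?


E[X]=4/3, E[Y]=6, E[XY]=31/3
Cov(X,Y) = E[XY] - E[X]E[Y] = 31/3 - 4/3*6 = 7/3

7/3


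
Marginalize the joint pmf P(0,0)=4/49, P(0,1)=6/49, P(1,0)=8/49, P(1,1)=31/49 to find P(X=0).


P(X=0) = P(0,0)+P(0,1) = 4/49 + 6/49 = 10/49

10/49


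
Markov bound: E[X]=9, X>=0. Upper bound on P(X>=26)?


Markov: P(X >= a) <= E[X]/a
P(X >= 26) <= 9/26

9/26


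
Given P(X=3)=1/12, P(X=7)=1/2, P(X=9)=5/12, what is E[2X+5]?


E[2X+5] = sum(g(x)*P(x))
= 11*1/12 + 19*1/2 + 23*5/12
= 20

20


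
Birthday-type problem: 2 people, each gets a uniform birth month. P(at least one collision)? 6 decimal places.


P(all different) = prod((12-i)/12 for i=0..1) = 0.916667
P(at least one match) = 1 - 0.916667 = 0.083333

0.083333


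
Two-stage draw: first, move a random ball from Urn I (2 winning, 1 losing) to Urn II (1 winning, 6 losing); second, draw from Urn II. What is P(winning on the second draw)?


P(transfer winning) = 2/3; P(transfer losing) = 1/3
If winning transferred: Urn II has 2 winning of 8, so P(winning|winning moved) = 1/4
If losing transferred: Urn II has 1 winning of 8, so P(winning|losing moved) = 1/8
By total probability: P(winning) = 2/3*1/4 + 1/3*1/8 = 5/24

5/24


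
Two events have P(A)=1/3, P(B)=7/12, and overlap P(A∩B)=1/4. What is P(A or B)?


P(A∪B) = P(A) + P(B) - P(A∩B)
= 1/3 + 7/12 - 1/4 = 2/3

2/3


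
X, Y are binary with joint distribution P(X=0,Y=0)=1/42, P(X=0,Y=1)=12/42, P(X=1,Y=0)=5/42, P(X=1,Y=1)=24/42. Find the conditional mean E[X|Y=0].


P(Y=0) = 6/42
E[X|Y=0] = (0*1 + 1*5)/6 = 5/6

5/6


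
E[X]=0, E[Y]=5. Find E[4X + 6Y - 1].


E[4X + 6Y - 1] = 4*E[X] + 6*E[Y] - 1
= (4)*(0) + (6)*(5) + (-1)
= 0 + 30 - 1 = 29

29


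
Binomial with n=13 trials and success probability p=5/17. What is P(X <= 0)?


P(X<=0) = P(X=0)
= 106993205379072/9904578032905937
= 106993205379072/9904578032905937

106993205379072/9904578032905937


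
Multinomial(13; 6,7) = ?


13! = 6227020800
Denominator: 6!=720 * 7!=5040
Coefficient = 6227020800 / 3628800 = 1716

1716


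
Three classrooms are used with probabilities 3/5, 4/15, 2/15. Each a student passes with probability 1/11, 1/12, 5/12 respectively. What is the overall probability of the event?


P(A) = P(A|B1)P(B1) + P(A|B2)P(B2) + P(A|B3)P(B3)
= 1/11*3/5 + 1/12*4/15 + 5/12*2/15
= 3/55 + 1/45 + 1/18 = 131/990

131/990


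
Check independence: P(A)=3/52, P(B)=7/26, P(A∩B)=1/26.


P(A)*P(B) = 3/52*7/26 = 21/1352
P(A∩B) = 1/26 != 21/1352, so not independent

No, A and B are not independent


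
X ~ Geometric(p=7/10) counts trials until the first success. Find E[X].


For geometric (trials until first success), E[X] = 1/p = 1/(7/10) = 10/7

10/7


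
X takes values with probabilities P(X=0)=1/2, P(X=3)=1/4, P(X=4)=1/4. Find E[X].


E[X] = sum(x * P(x))
= 0*1/2 + 3*1/4 + 4*1/4
= 7/4

7/4


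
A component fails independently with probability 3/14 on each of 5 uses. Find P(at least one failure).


P(at least one) = 1 - P(none)
P(none) = (1 - 3/14)^5 = (11/14)^5 = 161051/537824
P(at least one) = 1 - 161051/537824 = 376773/537824

376773/537824


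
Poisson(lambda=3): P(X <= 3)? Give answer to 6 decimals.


P(X<=3) = e^(-3)*3^0/0! + e^(-3)*3^1/1! + e^(-3)*3^2/2! + e^(-3)*3^3/3!
≈ 0.0497870684 + 0.1493612051 + 0.2240418077 + 0.2240418077
= 0.6472318889
≈ 0.647232

0.647232


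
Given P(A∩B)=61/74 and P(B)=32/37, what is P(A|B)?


P(A|B) = P(A∩B)/P(B) = (122/148)/(128/148) = 122/128 = 61/64

61/64


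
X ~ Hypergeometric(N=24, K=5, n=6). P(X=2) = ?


P(X=2) = C(5,2)*C(19,4) / C(24,6)
= 10*3876 / 134596
= 38760/134596 = 510/1771

510/1771


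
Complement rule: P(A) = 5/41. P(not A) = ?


P(A') = 1 - P(A) = 1 - 5/41 = 36/41

36/41


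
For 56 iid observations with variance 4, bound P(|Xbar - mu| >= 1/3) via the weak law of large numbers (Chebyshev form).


Var(Xbar) = Var(X)/n = 4/56
Chebyshev: P(|Xbar-mu| >= 1/3) <= Var(Xbar)/(1/3)^2 = (1/14)/(1/9) = 9/14

9/14


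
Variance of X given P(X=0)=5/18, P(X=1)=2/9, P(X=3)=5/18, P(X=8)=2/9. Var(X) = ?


E[X] = 17/6, E[X^2] = 305/18
Var(X) = E[X^2] - (E[X])^2 = 305/18 - (17/6)^2 = 107/12

107/12


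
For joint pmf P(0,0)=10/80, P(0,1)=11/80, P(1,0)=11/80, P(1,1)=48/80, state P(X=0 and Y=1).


Read from table: P(X=0, Y=1) = 11/80

11/80


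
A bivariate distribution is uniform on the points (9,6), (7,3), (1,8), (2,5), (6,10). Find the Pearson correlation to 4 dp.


Cov(X,Y) = -1.4000, Var(X) = 9.2000, Var(Y) = 5.8400
rho = Cov/(sqrt(VarX)*sqrt(VarY)) = -0.1910

-0.1910


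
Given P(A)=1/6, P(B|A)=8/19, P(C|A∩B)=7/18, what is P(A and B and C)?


P(A∩B∩C) = P(A) * P(B|A) * P(C|A∩B)
= 1/6 * 8/19 * 7/18
= 4/57 * 7/18 = 14/513

14/513


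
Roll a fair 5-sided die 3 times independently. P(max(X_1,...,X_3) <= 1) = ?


P(max <= 1) = P(all X_i <= 1) = (P(X_1 <= 1))^3
= (1/5)^3 = 1/125

1/125


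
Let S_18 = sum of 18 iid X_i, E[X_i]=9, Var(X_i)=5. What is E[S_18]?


E[S_n] = n*E[X_1] = 18*9 = 162

162


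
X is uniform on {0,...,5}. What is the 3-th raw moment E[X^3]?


E[X^3] = (1/6) * sum(x^3 for x=0..5)
= 225/6 = 75/2

75/2


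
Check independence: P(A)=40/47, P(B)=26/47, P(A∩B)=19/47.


P(A)*P(B) = 40/47*26/47 = 1040/2209
P(A∩B) = 19/47 != 1040/2209, so not independent

No, A and B are not independent


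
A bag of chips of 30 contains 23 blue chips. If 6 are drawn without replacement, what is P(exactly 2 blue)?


P(X=2) = C(23,2)*C(7,4) / C(30,6)
= 253*35 / 593775
= 8855/593775 = 253/16965

253/16965


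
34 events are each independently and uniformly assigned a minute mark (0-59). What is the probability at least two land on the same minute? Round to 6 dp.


P(all different) = prod((60-i)/60 for i=0..33) = 0.000007
P(at least one match) = 1 - 0.000007 = 0.999993

0.999993


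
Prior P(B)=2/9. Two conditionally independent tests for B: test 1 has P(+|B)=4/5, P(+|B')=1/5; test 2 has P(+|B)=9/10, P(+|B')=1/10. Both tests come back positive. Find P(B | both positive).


After test 1: P(+) = 4/5*2/9 + 1/5*7/9 = 1/3
P(B|+) = (8/45)/(1/3) = 8/15
After test 2 (use post1 as new prior): P(+) = 9/10*8/15 + 1/10*7/15 = 79/150
P(B|+,+) = (12/25)/(79/150) = 72/79

72/79


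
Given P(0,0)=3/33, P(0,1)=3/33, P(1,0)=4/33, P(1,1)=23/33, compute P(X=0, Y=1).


Read from table: P(X=0, Y=1) = 3/33 = 1/11

1/11


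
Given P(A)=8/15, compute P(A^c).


P(A') = 1 - P(A) = 1 - 8/15 = 7/15

7/15


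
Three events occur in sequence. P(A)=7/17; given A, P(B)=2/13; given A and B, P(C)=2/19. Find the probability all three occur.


P(A∩B∩C) = P(A) * P(B|A) * P(C|A∩B)
= 7/17 * 2/13 * 2/19
= 14/221 * 2/19 = 28/4199

28/4199


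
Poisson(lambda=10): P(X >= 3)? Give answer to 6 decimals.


P(X>=3) = 1 - P(X<=2) = 1 - (e^(-10)*10^0/0! + e^(-10)*10^1/1! + e^(-10)*10^2/2!)
≈ 1 - (0.0000453999 + 0.0004539993 + 0.0022699965)
= 1 - 0.0027693957 = 0.9972306043
≈ 0.997231

0.997231


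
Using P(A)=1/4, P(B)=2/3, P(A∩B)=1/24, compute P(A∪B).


P(A∪B) = P(A) + P(B) - P(A∩B)
= 1/4 + 2/3 - 1/24 = 7/8

7/8


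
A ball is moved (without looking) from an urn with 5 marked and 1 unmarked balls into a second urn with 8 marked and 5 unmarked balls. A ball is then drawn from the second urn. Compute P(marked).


P(transfer marked) = 5/6; P(transfer unmarked) = 1/6
If marked transferred: Urn II has 9 marked of 14, so P(marked|marked moved) = 9/14
If unmarked transferred: Urn II has 8 marked of 14, so P(marked|unmarked moved) = 4/7
By total probability: P(marked) = 5/6*9/14 + 1/6*4/7 = 53/84

53/84


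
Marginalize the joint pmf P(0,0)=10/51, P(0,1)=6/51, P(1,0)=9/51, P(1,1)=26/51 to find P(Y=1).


P(Y=1) = P(0,1)+P(1,1) = 6/51 + 26/51 = 32/51

32/51


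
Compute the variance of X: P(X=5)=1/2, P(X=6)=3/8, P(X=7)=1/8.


E[X] = 45/8, E[X^2] = 257/8
Var(X) = E[X^2] - (E[X])^2 = 257/8 - (45/8)^2 = 31/64

31/64


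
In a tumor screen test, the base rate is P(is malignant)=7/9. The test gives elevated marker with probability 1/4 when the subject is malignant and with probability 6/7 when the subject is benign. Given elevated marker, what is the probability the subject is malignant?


P(A) = P(A|B)P(B) + P(A|B')P(B') = 1/4*7/9 + 6/7*2/9 = 97/252
P(B|A) = P(A|B)P(B)/P(A) = (7/36)/(97/252) = 49/97

49/97


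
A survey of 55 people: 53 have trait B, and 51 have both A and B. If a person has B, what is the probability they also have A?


P(A|B) = P(A∩B)/P(B) = (51/55)/(53/55) = 51/53

51/53


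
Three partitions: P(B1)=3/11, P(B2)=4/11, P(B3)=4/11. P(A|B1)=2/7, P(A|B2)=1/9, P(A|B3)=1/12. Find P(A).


P(A) = P(A|B1)P(B1) + P(A|B2)P(B2) + P(A|B3)P(B3)
= 2/7*3/11 + 1/9*4/11 + 1/12*4/11
= 6/77 + 4/99 + 1/33 = 103/693

103/693


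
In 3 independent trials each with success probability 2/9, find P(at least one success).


P(at least one) = 1 - P(none)
P(none) = (1 - 2/9)^3 = (7/9)^3 = 343/729
P(at least one) = 1 - 343/729 = 386/729

386/729


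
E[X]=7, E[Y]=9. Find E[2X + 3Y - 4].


E[2X + 3Y - 4] = 2*E[X] + 3*E[Y] - 4
= (2)*(7) + (3)*(9) + (-4)
= 14 + 27 - 4 = 37

37


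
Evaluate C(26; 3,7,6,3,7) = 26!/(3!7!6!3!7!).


26! = 403291461126605635584000000
Denominator: 3!=6 * 7!=5040 * 6!=720 * 3!=6 * 7!=5040
Coefficient = 403291461126605635584000000 / 658409472000 = 612523783872000

612523783872000


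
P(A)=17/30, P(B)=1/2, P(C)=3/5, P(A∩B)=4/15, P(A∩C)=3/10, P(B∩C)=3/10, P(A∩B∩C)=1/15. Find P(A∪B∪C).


P(A∪B∪C) = P(A)+P(B)+P(C) - P(AB)-P(AC)-P(BC) + P(ABC)
= 17/30+1/2+3/5 - 4/15-3/10-3/10 + 1/15
= 13/15

13/15


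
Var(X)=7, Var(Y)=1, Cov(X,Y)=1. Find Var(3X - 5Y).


Var(3X - 5Y) = 3^2*Var(X) + (-5)^2*Var(Y) + 2*3*(-5)*Cov(X,Y)
= 9*7 + 25*1 - 30*1
= 63 + 25 - 30 = 58

58


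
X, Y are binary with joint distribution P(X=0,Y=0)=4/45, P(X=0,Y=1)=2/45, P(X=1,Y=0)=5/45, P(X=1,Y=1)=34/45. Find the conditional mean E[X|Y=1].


P(Y=1) = 36/45
E[X|Y=1] = (0*2 + 1*34)/36 = 34/36 = 17/18

17/18


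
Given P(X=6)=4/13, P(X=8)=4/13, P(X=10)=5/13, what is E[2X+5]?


E[2X+5] = sum(g(x)*P(x))
= 17*4/13 + 21*4/13 + 25*5/13
= 277/13

277/13


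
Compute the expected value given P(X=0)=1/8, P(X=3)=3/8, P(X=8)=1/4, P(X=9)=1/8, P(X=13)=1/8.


E[X] = sum(x * P(x))
= 0*1/8 + 3*3/8 + 8*1/4 + 9*1/8 + 13*1/8
= 47/8

47/8


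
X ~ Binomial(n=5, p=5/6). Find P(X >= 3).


P(X>=3) = P(X=3) + P(X=4) + P(X=5)
= 625/3888 + 3125/7776 + 3125/7776
= 625/648

625/648


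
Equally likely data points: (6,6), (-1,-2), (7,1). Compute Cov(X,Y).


E[X]=4, E[Y]=5/3, E[XY]=15
Cov(X,Y) = E[XY] - E[X]E[Y] = 15 - 4*5/3 = 25/3

25/3


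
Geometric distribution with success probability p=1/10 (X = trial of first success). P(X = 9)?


P(X=9) = (1-p)^8 * p = (9/10)^8 * 1/10
= 43046721/100000000 * 1/10 = 43046721/1000000000

43046721/1000000000


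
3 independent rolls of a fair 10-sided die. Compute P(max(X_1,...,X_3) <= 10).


P(max <= 10) = P(all X_i <= 10) = (P(X_1 <= 10))^3
= (10/10)^3 = 1^3 = 1

1


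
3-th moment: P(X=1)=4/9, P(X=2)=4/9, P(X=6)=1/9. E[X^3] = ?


E[X^3] = sum(x^3 * P(x))
= 1*4/9 + 8*4/9 + 216*1/9
= 28

28


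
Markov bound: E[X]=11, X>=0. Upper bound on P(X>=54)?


Markov: P(X >= a) <= E[X]/a
P(X >= 54) <= 11/54

11/54


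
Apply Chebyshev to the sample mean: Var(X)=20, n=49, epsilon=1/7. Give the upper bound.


Var(Xbar) = Var(X)/n = 20/49
Chebyshev: P(|Xbar-mu| >= 1/7) <= Var(Xbar)/(1/7)^2 = (20/49)/(1/49) = 20
Bound exceeds 1, so trivial bound: 1

1


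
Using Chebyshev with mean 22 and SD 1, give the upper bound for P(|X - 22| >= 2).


k = 2/1 = 2
Chebyshev: P(|X-mu| >= k*sigma) <= 1/k^2 = 1/2^2 = 1/4

1/4


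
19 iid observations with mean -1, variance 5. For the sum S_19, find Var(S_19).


By independence, Var(S_n) = n*Var(X_1) = 19*5 = 95

95


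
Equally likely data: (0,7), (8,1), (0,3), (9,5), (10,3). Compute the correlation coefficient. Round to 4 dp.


Cov(X,Y) = -3.9200, Var(X) = 19.8400, Var(Y) = 4.1600
rho = Cov/(sqrt(VarX)*sqrt(VarY)) = -0.4315

-0.4315


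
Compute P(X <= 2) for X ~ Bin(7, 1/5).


P(X<=2) = P(X=0) + P(X=1) + P(X=2)
= 16384/78125 + 28672/78125 + 21504/78125
= 13312/15625

13312/15625


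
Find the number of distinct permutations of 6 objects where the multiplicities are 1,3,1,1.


6! = 720
Denominator: 1!=1 * 3!=6 * 1!=1 * 1!=1
Coefficient = 720 / 6 = 120

120


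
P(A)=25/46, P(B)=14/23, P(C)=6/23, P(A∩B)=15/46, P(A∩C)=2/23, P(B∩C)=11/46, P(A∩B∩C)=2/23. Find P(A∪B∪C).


P(A∪B∪C) = P(A)+P(B)+P(C) - P(AB)-P(AC)-P(BC) + P(ABC)
= 25/46+14/23+6/23 - 15/46-2/23-11/46 + 2/23
= 39/46

39/46


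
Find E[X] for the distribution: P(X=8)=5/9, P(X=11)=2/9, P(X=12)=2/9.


E[X] = sum(x * P(x))
= 8*5/9 + 11*2/9 + 12*2/9
= 86/9

86/9


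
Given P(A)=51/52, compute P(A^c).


P(A') = 1 - P(A) = 1 - 51/52 = 1/52

1/52


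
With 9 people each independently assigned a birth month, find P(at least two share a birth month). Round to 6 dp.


P(all different) = prod((12-i)/12 for i=0..8) = 0.015472
P(at least one match) = 1 - 0.015472 = 0.984528

0.984528


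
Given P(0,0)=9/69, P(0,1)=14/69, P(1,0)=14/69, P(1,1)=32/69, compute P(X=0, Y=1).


Read from table: P(X=0, Y=1) = 14/69

14/69


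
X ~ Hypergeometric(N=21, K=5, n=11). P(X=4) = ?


P(X=4) = C(5,4)*C(16,7) / C(21,11)
= 5*11440 / 352716
= 57200/352716 = 1100/6783

1100/6783


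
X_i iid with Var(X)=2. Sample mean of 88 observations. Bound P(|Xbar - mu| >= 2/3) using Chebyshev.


Var(Xbar) = Var(X)/n = 2/88
Chebyshev: P(|Xbar-mu| >= 2/3) <= Var(Xbar)/(2/3)^2 = (1/44)/(4/9) = 9/176

9/176


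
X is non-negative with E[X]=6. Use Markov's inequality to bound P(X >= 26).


Markov: P(X >= a) <= E[X]/a
P(X >= 26) <= 6/26 = 3/13

3/13


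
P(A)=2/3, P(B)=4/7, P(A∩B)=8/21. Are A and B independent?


P(A)*P(B) = 2/3*4/7 = 8/21
P(A∩B) = 8/21, which equals P(A)P(B), so independent

Yes, A and B are independent


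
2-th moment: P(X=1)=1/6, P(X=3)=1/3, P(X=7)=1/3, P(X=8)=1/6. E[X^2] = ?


E[X^2] = sum(x^2 * P(x))
= 1*1/6 + 9*1/3 + 49*1/3 + 64*1/6
= 181/6

181/6


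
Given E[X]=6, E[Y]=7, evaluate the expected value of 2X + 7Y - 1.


E[2X + 7Y - 1] = 2*E[X] + 7*E[Y] - 1
= (2)*(6) + (7)*(7) + (-1)
= 12 + 49 - 1 = 60

60


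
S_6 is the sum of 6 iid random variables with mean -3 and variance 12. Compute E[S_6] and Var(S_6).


E[S_n] = n*mu = 6*-3 = -18
Var(S_n) = n*sigma^2 = 6*12 = 72

E[S_6]=-18, Var(S_6)=72


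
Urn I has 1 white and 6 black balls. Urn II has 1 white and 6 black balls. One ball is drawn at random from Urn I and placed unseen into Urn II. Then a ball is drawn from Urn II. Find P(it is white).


P(transfer white) = 1/7; P(transfer black) = 6/7
If white transferred: Urn II has 2 white of 8, so P(white|white moved) = 1/4
If black transferred: Urn II has 1 white of 8, so P(white|black moved) = 1/8
By total probability: P(white) = 1/7*1/4 + 6/7*1/8 = 1/7

1/7


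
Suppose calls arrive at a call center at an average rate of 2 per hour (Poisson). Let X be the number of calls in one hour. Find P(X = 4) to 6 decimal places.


P(X=4) = e^(-2) * 2^4 / 4!
≈ 0.1353352832 * 16 / 24
≈ 0.090224

0.090224


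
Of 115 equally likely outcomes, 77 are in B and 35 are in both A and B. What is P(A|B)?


P(A|B) = P(A∩B)/P(B) = (35/115)/(77/115) = 35/77 = 5/11

5/11


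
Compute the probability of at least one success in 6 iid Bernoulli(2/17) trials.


P(at least one) = 1 - P(none)
P(none) = (1 - 2/17)^6 = (15/17)^6 = 11390625/24137569
P(at least one) = 1 - 11390625/24137569 = 12746944/24137569

12746944/24137569


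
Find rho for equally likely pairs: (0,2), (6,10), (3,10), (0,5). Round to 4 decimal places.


Cov(X,Y) = 7.3125, Var(X) = 6.1875, Var(Y) = 11.6875
rho = Cov/(sqrt(VarX)*sqrt(VarY)) = 0.8599

0.8599


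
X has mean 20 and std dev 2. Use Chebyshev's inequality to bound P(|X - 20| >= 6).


k = 6/2 = 3
Chebyshev: P(|X-mu| >= k*sigma) <= 1/k^2 = 1/3^2 = 1/9

1/9


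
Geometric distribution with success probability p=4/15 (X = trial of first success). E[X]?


For geometric (trials until first success), E[X] = 1/p = 1/(4/15) = 15/4

15/4


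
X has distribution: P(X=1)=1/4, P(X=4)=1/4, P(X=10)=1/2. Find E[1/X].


E[1/X] = sum(g(x)*P(x))
= 1*1/4 + 1/4*1/4 + 1/10*1/2
= 29/80

29/80


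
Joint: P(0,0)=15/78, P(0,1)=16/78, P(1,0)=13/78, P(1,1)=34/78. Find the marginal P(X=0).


P(X=0) = P(0,0)+P(0,1) = 15/78 + 16/78 = 31/78

31/78


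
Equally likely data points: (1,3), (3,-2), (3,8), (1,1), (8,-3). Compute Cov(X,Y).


E[X]=16/5, E[Y]=7/5, E[XY]=-2/5
Cov(X,Y) = E[XY] - E[X]E[Y] = -2/5 - 16/5*7/5 = -122/25

-122/25


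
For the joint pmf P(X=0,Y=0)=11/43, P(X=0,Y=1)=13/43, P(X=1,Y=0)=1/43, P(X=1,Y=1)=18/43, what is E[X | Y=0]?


P(Y=0) = 12/43
E[X|Y=0] = (0*11 + 1*1)/12 = 1/12

1/12


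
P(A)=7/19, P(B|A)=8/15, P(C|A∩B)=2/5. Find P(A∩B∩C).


P(A∩B∩C) = P(A) * P(B|A) * P(C|A∩B)
= 7/19 * 8/15 * 2/5
= 56/285 * 2/5 = 112/1425

112/1425


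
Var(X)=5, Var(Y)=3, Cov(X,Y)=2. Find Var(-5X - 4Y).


Var(-5X - 4Y) = (-5)^2*Var(X) + (-4)^2*Var(Y) + 2*(-5)*(-4)*Cov(X,Y)
= 25*5 + 16*3 + 40*2
= 125 + 48 + 80 = 253

253


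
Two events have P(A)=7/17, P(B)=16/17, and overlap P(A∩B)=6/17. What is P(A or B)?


P(A∪B) = P(A) + P(B) - P(A∩B)
= 7/17 + 16/17 - 6/17 = 1

1


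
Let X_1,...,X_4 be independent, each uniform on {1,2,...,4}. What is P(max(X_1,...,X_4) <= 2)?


P(max <= 2) = P(all X_i <= 2) = (P(X_1 <= 2))^4
= (2/4)^4 = (1/2)^4 = 1/16

1/16


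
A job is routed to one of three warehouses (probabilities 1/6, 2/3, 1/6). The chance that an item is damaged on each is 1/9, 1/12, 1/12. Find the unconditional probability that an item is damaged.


P(A) = P(A|B1)P(B1) + P(A|B2)P(B2) + P(A|B3)P(B3)
= 1/9*1/6 + 1/12*2/3 + 1/12*1/6
= 1/54 + 1/18 + 1/72 = 19/216

19/216


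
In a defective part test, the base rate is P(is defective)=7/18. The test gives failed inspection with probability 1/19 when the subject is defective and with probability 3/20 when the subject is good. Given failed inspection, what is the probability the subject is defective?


P(A) = P(A|B)P(B) + P(A|B')P(B') = 1/19*7/18 + 3/20*11/18 = 767/6840
P(B|A) = P(A|B)P(B)/P(A) = (7/342)/(767/6840) = 140/767

140/767


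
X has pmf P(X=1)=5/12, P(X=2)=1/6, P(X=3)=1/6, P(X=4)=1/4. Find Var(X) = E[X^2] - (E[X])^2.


E[X] = 9/4, E[X^2] = 79/12
Var(X) = E[X^2] - (E[X])^2 = 79/12 - (9/4)^2 = 73/48

73/48


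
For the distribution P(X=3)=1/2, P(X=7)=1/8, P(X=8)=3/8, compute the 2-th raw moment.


E[X^2] = sum(x^2 * P(x))
= 9*1/2 + 49*1/8 + 64*3/8
= 277/8

277/8


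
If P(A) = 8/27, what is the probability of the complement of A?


P(A') = 1 - P(A) = 1 - 8/27 = 19/27

19/27


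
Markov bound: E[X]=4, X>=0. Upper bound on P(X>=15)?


Markov: P(X >= a) <= E[X]/a
P(X >= 15) <= 4/15

4/15


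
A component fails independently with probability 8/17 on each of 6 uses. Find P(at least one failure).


P(at least one) = 1 - P(none)
P(none) = (1 - 8/17)^6 = (9/17)^6 = 531441/24137569
P(at least one) = 1 - 531441/24137569 = 23606128/24137569

23606128/24137569


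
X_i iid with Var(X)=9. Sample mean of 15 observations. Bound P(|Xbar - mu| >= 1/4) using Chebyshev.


Var(Xbar) = Var(X)/n = 9/15
Chebyshev: P(|Xbar-mu| >= 1/4) <= Var(Xbar)/(1/4)^2 = (3/5)/(1/16) = 48/5
Bound exceeds 1, so trivial bound: 1

1


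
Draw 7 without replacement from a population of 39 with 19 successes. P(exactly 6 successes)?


P(X=6) = C(19,6)*C(20,1) / C(39,7)
= 27132*20 / 15380937
= 542640/15380937 = 560/15873

560/15873


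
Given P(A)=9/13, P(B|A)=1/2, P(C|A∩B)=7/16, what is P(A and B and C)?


P(A∩B∩C) = P(A) * P(B|A) * P(C|A∩B)
= 9/13 * 1/2 * 7/16
= 9/26 * 7/16 = 63/416

63/416


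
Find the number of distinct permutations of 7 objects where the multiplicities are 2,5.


7! = 5040
Denominator: 2!=2 * 5!=120
Coefficient = 5040 / 240 = 21

21


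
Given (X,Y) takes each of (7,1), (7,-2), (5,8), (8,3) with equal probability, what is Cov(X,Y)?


E[X]=27/4, E[Y]=5/2, E[XY]=57/4
Cov(X,Y) = E[XY] - E[X]E[Y] = 57/4 - 27/4*5/2 = -21/8

-21/8


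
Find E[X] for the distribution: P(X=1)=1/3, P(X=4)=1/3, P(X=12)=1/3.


E[X] = sum(x * P(x))
= 1*1/3 + 4*1/3 + 12*1/3
= 17/3

17/3


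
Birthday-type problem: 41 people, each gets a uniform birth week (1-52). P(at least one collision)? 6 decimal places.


P(all different) = prod((52-i)/52 for i=0..40) = 0.000000
P(at least one match) = 1 - 0.000000 = 1.000000

1.000000


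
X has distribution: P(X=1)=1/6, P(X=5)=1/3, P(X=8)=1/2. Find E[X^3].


E[X^3] = sum(g(x)*P(x))
= 1*1/6 + 125*1/3 + 512*1/2
= 1787/6

1787/6


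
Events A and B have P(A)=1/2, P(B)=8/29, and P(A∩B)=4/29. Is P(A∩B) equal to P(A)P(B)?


P(A)*P(B) = 1/2*8/29 = 4/29
P(A∩B) = 4/29, which equals P(A)P(B), so independent

Yes, A and B are independent


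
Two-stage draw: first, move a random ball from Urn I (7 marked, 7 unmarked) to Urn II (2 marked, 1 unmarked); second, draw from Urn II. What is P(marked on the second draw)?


P(transfer marked) = 7/14 = 1/2; P(transfer unmarked) = 1/2
If marked transferred: Urn II has 3 marked of 4, so P(marked|marked moved) = 3/4
If unmarked transferred: Urn II has 2 marked of 4, so P(marked|unmarked moved) = 1/2
By total probability: P(marked) = 1/2*3/4 + 1/2*1/2 = 5/8

5/8


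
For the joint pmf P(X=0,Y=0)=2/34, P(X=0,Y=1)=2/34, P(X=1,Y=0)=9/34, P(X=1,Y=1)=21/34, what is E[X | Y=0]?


P(Y=0) = 11/34
E[X|Y=0] = (0*2 + 1*9)/11 = 9/11

9/11


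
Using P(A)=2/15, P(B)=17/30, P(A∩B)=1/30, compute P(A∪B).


P(A∪B) = P(A) + P(B) - P(A∩B)
= 2/15 + 17/30 - 1/30 = 2/3

2/3


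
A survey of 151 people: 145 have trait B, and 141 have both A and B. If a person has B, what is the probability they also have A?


P(A|B) = P(A∩B)/P(B) = (141/151)/(145/151) = 141/145

141/145


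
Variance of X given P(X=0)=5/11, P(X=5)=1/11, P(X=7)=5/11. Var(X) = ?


E[X] = 40/11, E[X^2] = 270/11
Var(X) = E[X^2] - (E[X])^2 = 270/11 - (40/11)^2 = 1370/121

1370/121


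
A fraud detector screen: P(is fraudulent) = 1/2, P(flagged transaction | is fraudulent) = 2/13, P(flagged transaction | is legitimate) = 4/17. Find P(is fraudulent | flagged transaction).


P(A) = P(A|B)P(B) + P(A|B')P(B') = 2/13*1/2 + 4/17*1/2 = 43/221
P(B|A) = P(A|B)P(B)/P(A) = (1/13)/(43/221) = 17/43

17/43


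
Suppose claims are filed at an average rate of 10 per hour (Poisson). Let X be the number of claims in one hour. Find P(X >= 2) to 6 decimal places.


P(X>=2) = 1 - P(X<=1) = 1 - (e^(-10)*10^0/0! + e^(-10)*10^1/1!)
≈ 1 - (0.0000453999 + 0.0004539993)
= 1 - 0.0004993992 = 0.9995006008
≈ 0.999501

0.999501


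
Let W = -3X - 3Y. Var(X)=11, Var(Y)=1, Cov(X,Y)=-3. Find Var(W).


Var(-3X - 3Y) = (-3)^2*Var(X) + (-3)^2*Var(Y) + 2*(-3)*(-3)*Cov(X,Y)
= 9*11 + 9*1 + 18*(-3)
= 99 + 9 - 54 = 54

54


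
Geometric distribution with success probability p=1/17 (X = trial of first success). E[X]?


For geometric (trials until first success), E[X] = 1/p = 1/(1/17) = 17

17


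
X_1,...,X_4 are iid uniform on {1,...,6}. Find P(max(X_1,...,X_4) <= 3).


P(max <= 3) = P(all X_i <= 3) = (P(X_1 <= 3))^4
= (3/6)^4 = (1/2)^4 = 1/16

1/16


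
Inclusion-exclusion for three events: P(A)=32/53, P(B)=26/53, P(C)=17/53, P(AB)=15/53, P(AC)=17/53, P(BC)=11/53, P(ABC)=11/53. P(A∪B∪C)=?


P(A∪B∪C) = P(A)+P(B)+P(C) - P(AB)-P(AC)-P(BC) + P(ABC)
= 32/53+26/53+17/53 - 15/53-17/53-11/53 + 11/53
= 43/53

43/53


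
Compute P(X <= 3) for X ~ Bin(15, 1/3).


P(X<=3) = P(X=0) + P(X=1) + P(X=2) + P(X=3)
= 32768/14348907 + 81920/4782969 + 286720/4782969 + 1863680/14348907
= 3002368/14348907

3002368/14348907


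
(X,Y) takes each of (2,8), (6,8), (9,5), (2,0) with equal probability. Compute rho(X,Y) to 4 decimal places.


Cov(X,Y) = 2.3125, Var(X) = 8.6875, Var(Y) = 10.6875
rho = Cov/(sqrt(VarX)*sqrt(VarY)) = 0.2400

0.2400


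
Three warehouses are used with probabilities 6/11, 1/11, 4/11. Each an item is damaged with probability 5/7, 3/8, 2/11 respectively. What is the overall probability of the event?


P(A) = P(A|B1)P(B1) + P(A|B2)P(B2) + P(A|B3)P(B3)
= 5/7*6/11 + 3/8*1/11 + 2/11*4/11
= 30/77 + 3/88 + 8/121 = 3319/6776

3319/6776


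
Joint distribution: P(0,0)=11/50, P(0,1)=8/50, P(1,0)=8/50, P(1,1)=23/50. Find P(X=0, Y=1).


Read from table: P(X=0, Y=1) = 8/50 = 4/25

4/25


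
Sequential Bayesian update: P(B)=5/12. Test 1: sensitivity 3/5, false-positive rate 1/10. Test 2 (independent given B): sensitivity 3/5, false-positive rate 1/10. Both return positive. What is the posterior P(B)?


After test 1: P(+) = 3/5*5/12 + 1/10*7/12 = 37/120
P(B|+) = (1/4)/(37/120) = 30/37
After test 2 (use post1 as new prior): P(+) = 3/5*30/37 + 1/10*7/37 = 187/370
P(B|+,+) = (18/37)/(187/370) = 180/187

180/187


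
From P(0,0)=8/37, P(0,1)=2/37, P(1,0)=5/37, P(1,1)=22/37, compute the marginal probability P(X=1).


P(X=1) = P(1,0)+P(1,1) = 5/37 + 22/37 = 27/37

27/37


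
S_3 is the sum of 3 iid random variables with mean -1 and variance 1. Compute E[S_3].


E[S_n] = n*E[X_1] = 3*-1 = -3

-3


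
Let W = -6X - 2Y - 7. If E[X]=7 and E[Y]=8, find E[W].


E[-6X - 2Y - 7] = -6*E[X] - 2*E[Y] - 7
= (-6)*(7) + (-2)*(8) + (-7)
= -42 - 16 - 7 = -65

-65


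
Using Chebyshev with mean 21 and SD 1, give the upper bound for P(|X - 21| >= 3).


k = 3/1 = 3
Chebyshev: P(|X-mu| >= k*sigma) <= 1/k^2 = 1/3^2 = 1/9

1/9


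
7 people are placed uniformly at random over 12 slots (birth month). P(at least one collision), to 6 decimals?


P(all different) = prod((12-i)/12 for i=0..6) = 0.111400
P(at least one match) = 1 - 0.111400 = 0.888600

0.888600


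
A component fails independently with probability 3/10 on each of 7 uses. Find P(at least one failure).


P(at least one) = 1 - P(none)
P(none) = (1 - 3/10)^7 = (7/10)^7 = 823543/10000000
P(at least one) = 1 - 823543/10000000 = 9176457/10000000

9176457/10000000


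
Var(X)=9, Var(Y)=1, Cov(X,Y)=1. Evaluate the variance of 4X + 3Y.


Var(4X + 3Y) = 4^2*Var(X) + 3^2*Var(Y) + 2*4*3*Cov(X,Y)
= 16*9 + 9*1 + 24*1
= 144 + 9 + 24 = 177

177


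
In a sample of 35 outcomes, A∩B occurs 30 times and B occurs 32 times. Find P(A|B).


P(A|B) = P(A∩B)/P(B) = (30/35)/(32/35) = 30/32 = 15/16

15/16


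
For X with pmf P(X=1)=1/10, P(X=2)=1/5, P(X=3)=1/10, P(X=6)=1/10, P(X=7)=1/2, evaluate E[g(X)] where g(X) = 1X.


E[1X] = sum(g(x)*P(x))
= 1*1/10 + 2*1/5 + 3*1/10 + 6*1/10 + 7*1/2
= 49/10

49/10


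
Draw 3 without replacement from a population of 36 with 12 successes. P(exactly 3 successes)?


P(X=3) = C(12,3)*C(24,0) / C(36,3)
= 220*1 / 7140
= 220/7140 = 11/357

11/357


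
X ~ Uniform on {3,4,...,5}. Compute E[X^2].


E[X^2] = (1/3) * sum(x^2 for x=3..5)
= 50/3

50/3


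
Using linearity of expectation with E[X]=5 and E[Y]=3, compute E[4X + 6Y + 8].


E[4X + 6Y + 8] = 4*E[X] + 6*E[Y] + 8
= (4)*(5) + (6)*(3) + (8)
= 20 + 18 + 8 = 46

46


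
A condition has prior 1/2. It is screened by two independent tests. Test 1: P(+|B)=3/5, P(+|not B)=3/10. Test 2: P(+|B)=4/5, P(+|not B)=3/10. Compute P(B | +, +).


After test 1: P(+) = 3/5*1/2 + 3/10*1/2 = 9/20
P(B|+) = (3/10)/(9/20) = 2/3
After test 2 (use post1 as new prior): P(+) = 4/5*2/3 + 3/10*1/3 = 19/30
P(B|+,+) = (8/15)/(19/30) = 16/19

16/19


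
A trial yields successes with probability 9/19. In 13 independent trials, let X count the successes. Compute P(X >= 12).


P(X>=12) = P(X=12) + P(X=13)
= 36715839742530/42052983462257059 + 2541865828329/42052983462257059
= 39257705570859/42052983462257059

39257705570859/42052983462257059


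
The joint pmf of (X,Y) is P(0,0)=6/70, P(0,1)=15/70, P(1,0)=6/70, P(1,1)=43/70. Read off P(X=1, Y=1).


Read from table: P(X=1, Y=1) = 43/70

43/70


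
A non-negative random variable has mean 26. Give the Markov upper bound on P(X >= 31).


Markov: P(X >= a) <= E[X]/a
P(X >= 31) <= 26/31

26/31


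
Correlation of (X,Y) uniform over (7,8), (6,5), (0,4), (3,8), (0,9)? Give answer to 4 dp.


Cov(X,Y) = 0.2400, Var(X) = 8.5600, Var(Y) = 3.7600
rho = Cov/(sqrt(VarX)*sqrt(VarY)) = 0.0423

0.0423


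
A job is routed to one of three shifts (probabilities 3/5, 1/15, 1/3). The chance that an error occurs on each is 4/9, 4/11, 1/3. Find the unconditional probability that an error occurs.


P(A) = P(A|B1)P(B1) + P(A|B2)P(B2) + P(A|B3)P(B3)
= 4/9*3/5 + 4/11*1/15 + 1/3*1/3
= 4/15 + 4/165 + 1/9 = 199/495

199/495


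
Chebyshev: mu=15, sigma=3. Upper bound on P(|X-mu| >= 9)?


k = 9/3 = 3
Chebyshev: P(|X-mu| >= k*sigma) <= 1/k^2 = 1/3^2 = 1/9

1/9


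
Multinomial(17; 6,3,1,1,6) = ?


17! = 355687428096000
Denominator: 6!=720 * 3!=6 * 1!=1 * 1!=1 * 6!=720
Coefficient = 355687428096000 / 3110400 = 114354240

114354240


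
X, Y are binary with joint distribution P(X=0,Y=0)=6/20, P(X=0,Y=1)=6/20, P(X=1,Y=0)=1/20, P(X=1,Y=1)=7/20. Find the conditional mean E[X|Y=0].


P(Y=0) = 7/20
E[X|Y=0] = (0*6 + 1*1)/7 = 1/7

1/7


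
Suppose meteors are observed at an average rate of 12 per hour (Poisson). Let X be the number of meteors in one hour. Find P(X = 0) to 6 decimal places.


P(X=0) = e^(-12) * 12^0 / 0!
≈ 0.000006144212353 * 1 / 1
≈ 0.000006

0.000006


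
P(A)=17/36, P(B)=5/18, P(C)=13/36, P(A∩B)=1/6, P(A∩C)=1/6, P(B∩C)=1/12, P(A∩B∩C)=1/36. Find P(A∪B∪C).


P(A∪B∪C) = P(A)+P(B)+P(C) - P(AB)-P(AC)-P(BC) + P(ABC)
= 17/36+5/18+13/36 - 1/6-1/6-1/12 + 1/36
= 13/18

13/18


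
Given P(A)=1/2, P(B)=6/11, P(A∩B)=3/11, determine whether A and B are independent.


P(A)*P(B) = 1/2*6/11 = 3/11
P(A∩B) = 3/11, which equals P(A)P(B), so independent

Yes, A and B are independent


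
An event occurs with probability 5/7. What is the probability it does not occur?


P(A') = 1 - P(A) = 1 - 5/7 = 2/7

2/7


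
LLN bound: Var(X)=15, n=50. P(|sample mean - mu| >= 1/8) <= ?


Var(Xbar) = Var(X)/n = 15/50
Chebyshev: P(|Xbar-mu| >= 1/8) <= Var(Xbar)/(1/8)^2 = (3/10)/(1/64) = 96/5
Bound exceeds 1, so trivial bound: 1

1


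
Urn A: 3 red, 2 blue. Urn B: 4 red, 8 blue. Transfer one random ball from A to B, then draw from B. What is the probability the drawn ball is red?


P(transfer red) = 3/5; P(transfer blue) = 2/5
If red transferred: Urn II has 5 red of 13, so P(red|red moved) = 5/13
If blue transferred: Urn II has 4 red of 13, so P(red|blue moved) = 4/13
By total probability: P(red) = 3/5*5/13 + 2/5*4/13 = 23/65

23/65


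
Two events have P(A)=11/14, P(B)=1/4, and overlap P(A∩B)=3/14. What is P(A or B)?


P(A∪B) = P(A) + P(B) - P(A∩B)
= 11/14 + 1/4 - 3/14 = 23/28

23/28
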